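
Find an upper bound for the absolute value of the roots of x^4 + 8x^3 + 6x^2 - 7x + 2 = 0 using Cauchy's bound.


Cauchy's bound: all roots r satisfy |r| <= 1 + max(|a_i/a_n|) for i = 0,...,n-1
where a_n is the leading coefficient.

Coefficients: [1, 8, 6, -7, 2]
Leading coefficient a_n = 1
Ratios |a_i/a_n|: 8, 6, 7, 2
Maximum ratio: 8
Cauchy's bound: |r| <= 1 + 8 = 9

Upper bound = 9


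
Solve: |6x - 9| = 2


An absolute value equation |expr| = 2 gives two cases:
Case 1: 6x - 9 = 2
  6x = 11, so x = 11/6
Case 2: 6x - 9 = -2
  6x = 7, so x = 7/6

x = 7/6, x = 11/6


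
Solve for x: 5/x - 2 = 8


Subtract -2 from both sides: 5/x = 10
Multiply both sides by x: 5 = 10 * x
Divide by 10: x = 1/2

x = 1/2


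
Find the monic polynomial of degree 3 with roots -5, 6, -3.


A monic polynomial with roots -5, 6, -3 is:
p(x) = (x + 5)(x - 6)(x + 3)
After multiplying by (x + 5): x + 5
After multiplying by (x - 6): x^2 - x - 30
After multiplying by (x + 3): x^3 + 2x^2 - 33x - 90

x^3 + 2x^2 - 33x - 90


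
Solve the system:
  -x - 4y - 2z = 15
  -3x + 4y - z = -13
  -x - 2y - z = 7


Using Cramer's rule. Expand each determinant along the first row.
D  = (-1)*[4*(-1) - (-1)*(-2)] - (-4)*[(-3)*(-1) - (-1)*(-1)] + (-2)*[(-3)*(-2) - 4*(-1)]
  = (-1)*(-6) - (-4)*(2) + (-2)*(10) = -6
Dx = 15*[4*(-1) - (-1)*(-2)] - (-4)*[(-13)*(-1) - (-1)*7] + (-2)*[(-13)*(-2) - 4*7]
  = 15*(-6) - (-4)*(20) + (-2)*(-2) = -6
Dy = (-1)*[(-13)*(-1) - (-1)*7] - 15*[(-3)*(-1) - (-1)*(-1)] + (-2)*[(-3)*7 - (-13)*(-1)]
  = (-1)*(20) - 15*(2) + (-2)*(-34) = 18
Dz = (-1)*[4*7 - (-13)*(-2)] - (-4)*[(-3)*7 - (-13)*(-1)] + 15*[(-3)*(-2) - 4*(-1)]
  = (-1)*(2) - (-4)*(-34) + 15*(10) = 12
x = Dx/D = -6/-6 = 1, y = Dy/D = 18/-6 = -3, z = Dz/D = 12/-6 = -2
Check eq1: (-1)(1) + (-4)(-3) + (-2)(-2) = 15 = 15 ✓
Check eq2: (-3)(1) + (4)(-3) + (-1)(-2) = -13 = -13 ✓
Check eq3: (-1)(1) + (-2)(-3) + (-1)(-2) = 7 = 7 ✓

x = 1, y = -3, z = -2


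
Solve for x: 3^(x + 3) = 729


Express both sides with the same base.
729 = 3^6
Since the bases match, equate exponents: x + 3 = 6
So x = 6 - (3) = 3

x = 3


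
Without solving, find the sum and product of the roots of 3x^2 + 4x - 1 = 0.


By Vieta's formulas for ax^2 + bx + c = 0:
  Sum of roots = -b/a
  Product of roots = c/a

Here a = 3, b = 4, c = -1
Sum = -(4)/3 = -4/3
Product = -1/3 = -1/3

Sum = -4/3, Product = -1/3


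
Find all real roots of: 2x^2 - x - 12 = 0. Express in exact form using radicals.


Using the quadratic formula: x = (-b ± sqrt(b^2 - 4ac)) / (2a)
Here a = 2, b = -1, c = -12
Discriminant = b^2 - 4ac = (-1)^2 - 4(2)(-12) = 1 + 96 = 97
Since discriminant = 97 > 0, there are two real roots.
x = (1 ± sqrt(97)) / 4
Numerically: x ≈ 2.7122 or x ≈ -2.2122

x = (1 + sqrt(97)) / 4 or x = (1 - sqrt(97)) / 4


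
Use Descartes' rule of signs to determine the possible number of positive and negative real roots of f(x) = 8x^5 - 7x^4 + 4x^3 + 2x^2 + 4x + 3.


Descartes' rule of signs:

For positive roots, count sign changes in f(x) = 8x^5 - 7x^4 + 4x^3 + 2x^2 + 4x + 3:
Signs of coefficients: +, -, +, +, +, +
Number of sign changes: 2
Possible positive real roots: 2, 0

For negative roots, examine f(-x) = -8x^5 - 7x^4 - 4x^3 + 2x^2 - 4x + 3:
Signs of coefficients: -, -, -, +, -, +
Number of sign changes: 3
Possible negative real roots: 3, 1

Positive roots: 2 or 0; Negative roots: 3 or 1


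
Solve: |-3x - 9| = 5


An absolute value equation |expr| = 5 gives two cases:
Case 1: -3x - 9 = 5
  -3x = 14, so x = -14/3
Case 2: -3x - 9 = -5
  -3x = 4, so x = -4/3

x = -14/3, x = -4/3


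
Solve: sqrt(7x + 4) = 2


Square both sides: 7x + 4 = 2^2 = 4
7x = 4 - 4 = 0
x = 0
Check: sqrt(7*0 + 4) = sqrt(4) = 2 ✓

x = 0


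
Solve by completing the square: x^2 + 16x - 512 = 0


Start: x^2 + 16x - 512 = 0
Move constant: x^2 + 16x = 512
Half of 16 is 8, squared is 64
Add 64 to both sides: x^2 + 16x + 64 = 576
(x + 8)^2 = 576
x + 8 = ±24
x = -8 + 24 = 16 or x = -8 - 24 = -32

x = -32, x = 16


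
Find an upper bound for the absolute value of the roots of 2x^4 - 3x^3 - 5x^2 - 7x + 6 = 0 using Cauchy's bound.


Cauchy's bound: all roots r satisfy |r| <= 1 + max(|a_i/a_n|) for i = 0,...,n-1
where a_n is the leading coefficient.

Coefficients: [2, -3, -5, -7, 6]
Leading coefficient a_n = 2
Ratios |a_i/a_n|: 3/2, 5/2, 7/2, 3
Maximum ratio: 7/2
Cauchy's bound: |r| <= 1 + 7/2 = 9/2

Upper bound = 9/2


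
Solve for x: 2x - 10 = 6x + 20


Starting with: 2x - 10 = 6x + 20
Move all x terms to left: (2 - 6)x = 20 + 10
Simplify: -4x = 30
Divide both sides by -4: x = -15/2

x = -15/2


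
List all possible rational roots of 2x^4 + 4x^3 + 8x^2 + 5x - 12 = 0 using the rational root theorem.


Rational root theorem: possible roots are ±p/q where:
  p divides the constant term (-12): p ∈ {1, 2, 3, 4, 6, 12}
  q divides the leading coefficient (2): q ∈ {1, 2}

All possible rational roots: -12, -6, -4, -3, -2, -3/2, -1, -1/2, 1/2, 1, 3/2, 2, 3, 4, 6, 12

-12, -6, -4, -3, -2, -3/2, -1, -1/2, 1/2, 1, 3/2, 2, 3, 4, 6, 12


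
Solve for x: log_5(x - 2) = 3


Convert to exponential form: x - 2 = 5^3 = 125
x = 125 + 2 = 127
Check: log_5(127 - 2) = log_5(125) = log_5(125) = 3 ✓

x = 127


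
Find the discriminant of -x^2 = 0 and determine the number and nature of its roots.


For ax^2 + bx + c = 0, discriminant D = b^2 - 4ac
Here a = -1, b = 0, c = 0
D = (0)^2 - 4(-1)(0) = 0 - 0 = 0

D = 0
The equation has exactly 1 real root (a repeated/double root).

Discriminant = 0, 1 repeated real root


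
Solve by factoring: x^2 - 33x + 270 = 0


We need two numbers that multiply to 270 and add to -33.
Those numbers are -15 and -18 (since (-15) * (-18) = 270 and (-15) + (-18) = -33).
So x^2 - 33x + 270 = (x - 15)(x - 18) = 0
Setting each factor to zero: x = 15 or x = 18

x = 15, x = 18


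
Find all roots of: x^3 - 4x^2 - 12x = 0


The constant term is 0, so x = 0 is a root. Factor out x:
  x^2 - 4x - 12 = 0
Solve the quadratic x^2 - 4x - 12 = 0: discriminant = (-4)^2 - 4(1)(-12) = 16 + 48 = 64.
sqrt(64) = 8, so x = (4 ± 8)/2: x = 6 or x = -2.
Collecting all roots found:

x = -2, x = 0, x = 6


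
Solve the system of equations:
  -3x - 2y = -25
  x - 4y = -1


Using Cramer's rule:
Determinant D = (-3)(-4) - (1)(-2) = 12 + 2 = 14
Dx = (-25)(-4) - (-1)(-2) = 100 - 2 = 98
Dy = (-3)(-1) - (1)(-25) = 3 + 25 = 28
x = Dx/D = 98/14 = 7
y = Dy/D = 28/14 = 2

x = 7, y = 2


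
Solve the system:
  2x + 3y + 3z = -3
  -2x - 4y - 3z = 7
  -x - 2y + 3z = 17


Using Cramer's rule. Expand each determinant along the first row.
D  = 2*[(-4)*3 - (-3)*(-2)] - 3*[(-2)*3 - (-3)*(-1)] + 3*[(-2)*(-2) - (-4)*(-1)]
  = 2*(-18) - 3*(-9) + 3*(0) = -9
Dx = (-3)*[(-4)*3 - (-3)*(-2)] - 3*[7*3 - (-3)*17] + 3*[7*(-2) - (-4)*17]
  = (-3)*(-18) - 3*(72) + 3*(54) = 0
Dy = 2*[7*3 - (-3)*17] - (-3)*[(-2)*3 - (-3)*(-1)] + 3*[(-2)*17 - 7*(-1)]
  = 2*(72) - (-3)*(-9) + 3*(-27) = 36
Dz = 2*[(-4)*17 - 7*(-2)] - 3*[(-2)*17 - 7*(-1)] + (-3)*[(-2)*(-2) - (-4)*(-1)]
  = 2*(-54) - 3*(-27) + (-3)*(0) = -27
x = Dx/D = 0/-9 = 0, y = Dy/D = 36/-9 = -4, z = Dz/D = -27/-9 = 3
Check eq1: (2)(0) + (3)(-4) + (3)(3) = -3 = -3 ✓
Check eq2: (-2)(0) + (-4)(-4) + (-3)(3) = 7 = 7 ✓
Check eq3: (-1)(0) + (-2)(-4) + (3)(3) = 17 = 17 ✓

x = 0, y = -4, z = 3


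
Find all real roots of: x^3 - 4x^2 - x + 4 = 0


Let p(x) = x^3 - 4x^2 - x + 4. By the rational root theorem (leading coefficient 1), any rational root is an integer divisor of 4: try ±1, ±2, ... in turn.
Test x = 1: value = 0 ✓, so (x - 1) is a factor.
Synthetic division by (x - 1): bring down 1; 1(1) - 4 = -3; (-3)(1) - 1 = -4; (-4)(1) + 4 = 0 → quotient x^2 - 3x - 4, remainder 0.
Solve the quadratic x^2 - 3x - 4 = 0: discriminant = (-3)^2 - 4(1)(-4) = 9 + 16 = 25.
sqrt(25) = 5, so x = (3 ± 5)/2: x = 4 or x = -1.

x = -1, x = 1, x = 4


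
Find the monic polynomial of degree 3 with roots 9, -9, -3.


A monic polynomial with roots 9, -9, -3 is:
p(x) = (x - 9)(x + 9)(x + 3)
After multiplying by (x - 9): x - 9
After multiplying by (x + 9): x^2 - 81
After multiplying by (x + 3): x^3 + 3x^2 - 81x - 243

x^3 + 3x^2 - 81x - 243


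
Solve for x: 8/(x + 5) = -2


Multiply both sides by (x + 5): 8 = -2(x + 5)
Distribute: 8 = -2x - 10
-2x = 8 + 10 = 18
x = -9

x = -9


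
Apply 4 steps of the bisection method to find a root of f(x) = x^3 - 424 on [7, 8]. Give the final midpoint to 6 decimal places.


f(x) = x^3 - 424
f(7) = -81 < 0
f(8) = 88 > 0

Step 1: midpoint = (7.000000 + 8.000000)/2 = 7.500000
  f(7.500000) = -2.125000
  f(mid) < 0, so root is in [7.500000, 8.000000]

Step 2: midpoint = (7.500000 + 8.000000)/2 = 7.750000
  f(7.750000) = 41.484375
  f(mid) > 0, so root is in [7.500000, 7.750000]

Step 3: midpoint = (7.500000 + 7.750000)/2 = 7.625000
  f(7.625000) = 19.322266
  f(mid) > 0, so root is in [7.500000, 7.625000]

Step 4: midpoint = (7.500000 + 7.625000)/2 = 7.562500
  f(7.562500) = 8.510010
  f(mid) > 0, so root is in [7.500000, 7.562500]

midpoint = 7.562500


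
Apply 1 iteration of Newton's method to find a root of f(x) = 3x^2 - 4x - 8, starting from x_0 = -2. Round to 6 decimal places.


Newton's method: x_(n+1) = x_n - f(x_n)/f'(x_n)
f(x) = 3x^2 - 4x - 8
f'(x) = 6x - 4

Iteration 1:
  f(-2.000000) = 12.000000
  f'(-2.000000) = -16.000000
  x_1 = -2.000000 - (12.000000)/(-16.000000) = -1.250000

x_1 = -1.250000


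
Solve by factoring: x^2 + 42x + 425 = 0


We need two numbers that multiply to 425 and add to 42.
Those numbers are 25 and 17 (since 25 * 17 = 425 and 25 + 17 = 42).
So x^2 + 42x + 425 = (x + 25)(x + 17) = 0
Setting each factor to zero: x = -25 or x = -17

x = -25, x = -17


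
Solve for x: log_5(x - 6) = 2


Convert to exponential form: x - 6 = 5^2 = 25
x = 25 + 6 = 31
Check: log_5(31 - 6) = log_5(25) = log_5(25) = 2 ✓

x = 31


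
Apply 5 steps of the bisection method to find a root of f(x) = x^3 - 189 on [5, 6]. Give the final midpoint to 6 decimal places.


f(x) = x^3 - 189
f(5) = -64 < 0
f(6) = 27 > 0

Step 1: midpoint = (5.000000 + 6.000000)/2 = 5.500000
  f(5.500000) = -22.625000
  f(mid) < 0, so root is in [5.500000, 6.000000]

Step 2: midpoint = (5.500000 + 6.000000)/2 = 5.750000
  f(5.750000) = 1.109375
  f(mid) > 0, so root is in [5.500000, 5.750000]

Step 3: midpoint = (5.500000 + 5.750000)/2 = 5.625000
  f(5.625000) = -11.021484
  f(mid) < 0, so root is in [5.625000, 5.750000]

Step 4: midpoint = (5.625000 + 5.750000)/2 = 5.687500
  f(5.687500) = -5.022705
  f(mid) < 0, so root is in [5.687500, 5.750000]

Step 5: midpoint = (5.687500 + 5.750000)/2 = 5.718750
  f(5.718750) = -1.973419
  f(mid) < 0, so root is in [5.718750, 5.750000]

midpoint = 5.718750


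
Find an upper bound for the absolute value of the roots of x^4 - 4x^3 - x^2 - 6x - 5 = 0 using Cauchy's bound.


Cauchy's bound: all roots r satisfy |r| <= 1 + max(|a_i/a_n|) for i = 0,...,n-1
where a_n is the leading coefficient.

Coefficients: [1, -4, -1, -6, -5]
Leading coefficient a_n = 1
Ratios |a_i/a_n|: 4, 1, 6, 5
Maximum ratio: 6
Cauchy's bound: |r| <= 1 + 6 = 7

Upper bound = 7


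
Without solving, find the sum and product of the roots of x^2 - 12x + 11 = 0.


By Vieta's formulas for ax^2 + bx + c = 0:
  Sum of roots = -b/a
  Product of roots = c/a

Here a = 1, b = -12, c = 11
Sum = -(-12)/1 = 12
Product = 11/1 = 11

Sum = 12, Product = 11


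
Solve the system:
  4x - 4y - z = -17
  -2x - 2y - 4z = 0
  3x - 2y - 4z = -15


Using Cramer's rule. Expand each determinant along the first row.
D  = 4*[(-2)*(-4) - (-4)*(-2)] - (-4)*[(-2)*(-4) - (-4)*3] + (-1)*[(-2)*(-2) - (-2)*3]
  = 4*(0) - (-4)*(20) + (-1)*(10) = 70
Dx = (-17)*[(-2)*(-4) - (-4)*(-2)] - (-4)*[0*(-4) - (-4)*(-15)] + (-1)*[0*(-2) - (-2)*(-15)]
  = (-17)*(0) - (-4)*(-60) + (-1)*(-30) = -210
Dy = 4*[0*(-4) - (-4)*(-15)] - (-17)*[(-2)*(-4) - (-4)*3] + (-1)*[(-2)*(-15) - 0*3]
  = 4*(-60) - (-17)*(20) + (-1)*(30) = 70
Dz = 4*[(-2)*(-15) - 0*(-2)] - (-4)*[(-2)*(-15) - 0*3] + (-17)*[(-2)*(-2) - (-2)*3]
  = 4*(30) - (-4)*(30) + (-17)*(10) = 70
x = Dx/D = -210/70 = -3, y = Dy/D = 70/70 = 1, z = Dz/D = 70/70 = 1
Check eq1: (4)(-3) + (-4)(1) + (-1)(1) = -17 = -17 ✓
Check eq2: (-2)(-3) + (-2)(1) + (-4)(1) = 0 = 0 ✓
Check eq3: (3)(-3) + (-2)(1) + (-4)(1) = -15 = -15 ✓

x = -3, y = 1, z = 1


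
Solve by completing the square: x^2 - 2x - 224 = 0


Start: x^2 - 2x - 224 = 0
Move constant: x^2 - 2x = 224
Half of -2 is -1, squared is 1
Add 1 to both sides: x^2 - 2x + 1 = 225
(x - 1)^2 = 225
x - 1 = ±15
x = 1 + 15 = 16 or x = 1 - 15 = -14

x = -14, x = 16


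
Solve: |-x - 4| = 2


An absolute value equation |expr| = 2 gives two cases:
Case 1: -x - 4 = 2
  -x = 6, so x = -6
Case 2: -x - 4 = -2
  -x = 2, so x = -2

x = -6, x = -2


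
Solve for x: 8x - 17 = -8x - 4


Starting with: 8x - 17 = -8x - 4
Move all x terms to left: (8 + 8)x = -4 + 17
Simplify: 16x = 13
Divide both sides by 16: x = 13/16

x = 13/16


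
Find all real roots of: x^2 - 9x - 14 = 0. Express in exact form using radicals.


Using the quadratic formula: x = (-b ± sqrt(b^2 - 4ac)) / (2a)
Here a = 1, b = -9, c = -14
Discriminant = b^2 - 4ac = (-9)^2 - 4(1)(-14) = 81 + 56 = 137
Since discriminant = 137 > 0, there are two real roots.
x = (9 ± sqrt(137)) / 2
Numerically: x ≈ 10.3523 or x ≈ -1.3523

x = (9 + sqrt(137)) / 2 or x = (9 - sqrt(137)) / 2


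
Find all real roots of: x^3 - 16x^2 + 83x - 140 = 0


Let p(x) = x^3 - 16x^2 + 83x - 140. By the rational root theorem (leading coefficient 1), any rational root is an integer divisor of 140: try ±1, ±2, ... in turn.
Test x = 1: value = -72 ≠ 0.
Test x = -1: value = -240 ≠ 0.
Test x = 2: value = -30 ≠ 0.
Test x = -2: value = -378 ≠ 0.
Test x = 4: value = 0 ✓, so (x - 4) is a factor.
Synthetic division by (x - 4): bring down 1; 1(4) - 16 = -12; (-12)(4) + 83 = 35; 35(4) - 140 = 0 → quotient x^2 - 12x + 35, remainder 0.
Solve the quadratic x^2 - 12x + 35 = 0: discriminant = (-12)^2 - 4(1)(35) = 144 - 140 = 4.
sqrt(4) = 2, so x = (12 ± 2)/2: x = 7 or x = 5.

x = 4, x = 5, x = 7


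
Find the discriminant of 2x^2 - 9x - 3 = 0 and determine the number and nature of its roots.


For ax^2 + bx + c = 0, discriminant D = b^2 - 4ac
Here a = 2, b = -9, c = -3
D = (-9)^2 - 4(2)(-3) = 81 + 24 = 105

D = 105 > 0 but not a perfect square
The equation has 2 distinct real irrational roots.

Discriminant = 105, 2 distinct real irrational roots


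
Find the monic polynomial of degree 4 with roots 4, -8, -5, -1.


A monic polynomial with roots 4, -8, -5, -1 is:
p(x) = (x - 4)(x + 8)(x + 5)(x + 1)
After multiplying by (x - 4): x - 4
After multiplying by (x + 8): x^2 + 4x - 32
After multiplying by (x + 5): x^3 + 9x^2 - 12x - 160
After multiplying by (x + 1): x^4 + 10x^3 - 3x^2 - 172x - 160

x^4 + 10x^3 - 3x^2 - 172x - 160


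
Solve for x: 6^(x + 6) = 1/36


Express both sides with the same base.
1/36 = 6^(-2)
Since the bases match, equate exponents: x + 6 = -2
So x = -2 - (6) = -8

x = -8


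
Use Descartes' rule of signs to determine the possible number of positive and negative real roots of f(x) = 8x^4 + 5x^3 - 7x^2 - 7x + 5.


Descartes' rule of signs:

For positive roots, count sign changes in f(x) = 8x^4 + 5x^3 - 7x^2 - 7x + 5:
Signs of coefficients: +, +, -, -, +
Number of sign changes: 2
Possible positive real roots: 2, 0

For negative roots, examine f(-x) = 8x^4 - 5x^3 - 7x^2 + 7x + 5:
Signs of coefficients: +, -, -, +, +
Number of sign changes: 2
Possible negative real roots: 2, 0

Positive roots: 2 or 0; Negative roots: 2 or 0


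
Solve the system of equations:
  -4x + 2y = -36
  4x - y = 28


Using Cramer's rule:
Determinant D = (-4)(-1) - (4)(2) = 4 - 8 = -4
Dx = (-36)(-1) - (28)(2) = 36 - 56 = -20
Dy = (-4)(28) - (4)(-36) = -112 + 144 = 32
x = Dx/D = -20/-4 = 5
y = Dy/D = 32/-4 = -8

x = 5, y = -8


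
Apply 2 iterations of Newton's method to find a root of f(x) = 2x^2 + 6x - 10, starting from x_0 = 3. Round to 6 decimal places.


Newton's method: x_(n+1) = x_n - f(x_n)/f'(x_n)
f(x) = 2x^2 + 6x - 10
f'(x) = 4x + 6

Iteration 1:
  f(3.000000) = 26.000000
  f'(3.000000) = 18.000000
  x_1 = 3.000000 - (26.000000)/(18.000000) = 1.555556

Iteration 2:
  f(1.555556) = 4.172840
  f'(1.555556) = 12.222222
  x_2 = 1.555556 - (4.172840)/(12.222222) = 1.214141

x_2 = 1.214141


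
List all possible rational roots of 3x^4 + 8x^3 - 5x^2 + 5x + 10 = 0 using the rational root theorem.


Rational root theorem: possible roots are ±p/q where:
  p divides the constant term (10): p ∈ {1, 2, 5, 10}
  q divides the leading coefficient (3): q ∈ {1, 3}

All possible rational roots: -10, -5, -10/3, -2, -5/3, -1, -2/3, -1/3, 1/3, 2/3, 1, 5/3, 2, 10/3, 5, 10

-10, -5, -10/3, -2, -5/3, -1, -2/3, -1/3, 1/3, 2/3, 1, 5/3, 2, 10/3, 5, 10


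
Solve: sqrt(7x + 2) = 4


Square both sides: 7x + 2 = 4^2 = 16
7x = 16 - 2 = 14
x = 2
Check: sqrt(7*2 + 2) = sqrt(16) = 4 ✓

x = 2


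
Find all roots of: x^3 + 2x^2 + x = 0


The constant term is 0, so x = 0 is a root. Factor out x:
  x^2 + 2x + 1 = 0
Solve the quadratic x^2 + 2x + 1 = 0: discriminant = 2^2 - 4(1)(1) = 4 - 4 = 0.
Discriminant = 0, so a double root: x = -2/2 = -1.
Collecting all roots found:

x = -1 (multiplicity 2), x = 0


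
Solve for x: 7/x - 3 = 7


Subtract -3 from both sides: 7/x = 10
Multiply both sides by x: 7 = 10 * x
Divide by 10: x = 7/10

x = 7/10


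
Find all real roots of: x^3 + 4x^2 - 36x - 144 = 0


Let p(x) = x^3 + 4x^2 - 36x - 144. By the rational root theorem (leading coefficient 1), any rational root is an integer divisor of 144: try ±1, ±2, ... in turn.
Test x = 1: value = -175 ≠ 0.
Test x = -1: value = -105 ≠ 0.
Test x = 2: value = -192 ≠ 0.
Test x = -2: value = -64 ≠ 0.
Test x = 3: value = -189 ≠ 0.
Test x = -3: value = -27 ≠ 0.
Test x = 4: value = -160 ≠ 0.
Test x = -4: value = 0 ✓, so (x + 4) is a factor.
Synthetic division by (x + 4): bring down 1; 1(-4) + 4 = 0; 0(-4) - 36 = -36; (-36)(-4) - 144 = 0 → quotient x^2 - 36, remainder 0.
Solve the quadratic x^2 - 36 = 0: discriminant = 0^2 - 4(1)(-36) = 0 + 144 = 144.
sqrt(144) = 12, so x = (0 ± 12)/2: x = 6 or x = -6.

x = -6, x = -4, x = 6


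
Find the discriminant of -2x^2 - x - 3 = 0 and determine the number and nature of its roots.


For ax^2 + bx + c = 0, discriminant D = b^2 - 4ac
Here a = -2, b = -1, c = -3
D = (-1)^2 - 4(-2)(-3) = 1 - 24 = -23

D = -23 < 0
The equation has no real roots (2 complex conjugate roots).

Discriminant = -23, no real roots (2 complex conjugate roots)


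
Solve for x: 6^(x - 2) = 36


Express both sides with the same base.
36 = 6^2
Since the bases match, equate exponents: x - 2 = 2
So x = 2 - (-2) = 4

x = 4


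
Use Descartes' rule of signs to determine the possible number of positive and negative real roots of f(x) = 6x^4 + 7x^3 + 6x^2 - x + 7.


Descartes' rule of signs:

For positive roots, count sign changes in f(x) = 6x^4 + 7x^3 + 6x^2 - x + 7:
Signs of coefficients: +, +, +, -, +
Number of sign changes: 2
Possible positive real roots: 2, 0

For negative roots, examine f(-x) = 6x^4 - 7x^3 + 6x^2 + x + 7:
Signs of coefficients: +, -, +, +, +
Number of sign changes: 2
Possible negative real roots: 2, 0

Positive roots: 2 or 0; Negative roots: 2 or 0


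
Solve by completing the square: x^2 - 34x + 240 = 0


Start: x^2 - 34x + 240 = 0
Move constant: x^2 - 34x = -240
Half of -34 is -17, squared is 289
Add 289 to both sides: x^2 - 34x + 289 = 49
(x - 17)^2 = 49
x - 17 = ±7
x = 17 + 7 = 24 or x = 17 - 7 = 10

x = 10, x = 24


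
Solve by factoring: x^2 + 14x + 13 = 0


We need two numbers that multiply to 13 and add to 14.
Those numbers are 1 and 13 (since 1 * 13 = 13 and 1 + 13 = 14).
So x^2 + 14x + 13 = (x + 1)(x + 13) = 0
Setting each factor to zero: x = -1 or x = -13

x = -13, x = -1


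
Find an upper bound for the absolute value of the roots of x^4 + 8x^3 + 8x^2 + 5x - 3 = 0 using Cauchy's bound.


Cauchy's bound: all roots r satisfy |r| <= 1 + max(|a_i/a_n|) for i = 0,...,n-1
where a_n is the leading coefficient.

Coefficients: [1, 8, 8, 5, -3]
Leading coefficient a_n = 1
Ratios |a_i/a_n|: 8, 8, 5, 3
Maximum ratio: 8
Cauchy's bound: |r| <= 1 + 8 = 9

Upper bound = 9


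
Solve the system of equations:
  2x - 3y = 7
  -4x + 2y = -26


Using Cramer's rule:
Determinant D = (2)(2) - (-4)(-3) = 4 - 12 = -8
Dx = (7)(2) - (-26)(-3) = 14 - 78 = -64
Dy = (2)(-26) - (-4)(7) = -52 + 28 = -24
x = Dx/D = -64/-8 = 8
y = Dy/D = -24/-8 = 3

x = 8, y = 3


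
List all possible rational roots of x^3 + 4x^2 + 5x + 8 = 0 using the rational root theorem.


Rational root theorem: possible roots are ±p/q where:
  p divides the constant term (8): p ∈ {1, 2, 4, 8}
  q divides the leading coefficient (1): q ∈ {1}

All possible rational roots: -8, -4, -2, -1, 1, 2, 4, 8

-8, -4, -2, -1, 1, 2, 4, 8


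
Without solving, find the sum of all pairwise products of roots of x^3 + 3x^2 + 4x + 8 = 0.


By Vieta's formulas for x^3 + bx^2 + cx + d = 0:
  r1 + r2 + r3 = -b/a = -3
  r1*r2 + r1*r3 + r2*r3 = c/a = 4
  r1*r2*r3 = -d/a = -8


Sum of pairwise products = 4


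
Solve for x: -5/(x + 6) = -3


Multiply both sides by (x + 6): -5 = -3(x + 6)
Distribute: -5 = -3x - 18
-3x = -5 + 18 = 13
x = -13/3

x = -13/3


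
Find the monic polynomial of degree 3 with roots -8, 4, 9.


A monic polynomial with roots -8, 4, 9 is:
p(x) = (x + 8)(x - 4)(x - 9)
After multiplying by (x + 8): x + 8
After multiplying by (x - 4): x^2 + 4x - 32
After multiplying by (x - 9): x^3 - 5x^2 - 68x + 288

x^3 - 5x^2 - 68x + 288


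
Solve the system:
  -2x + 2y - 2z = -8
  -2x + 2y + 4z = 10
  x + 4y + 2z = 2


Using Cramer's rule. Expand each determinant along the first row.
D  = (-2)*[2*2 - 4*4] - 2*[(-2)*2 - 4*1] + (-2)*[(-2)*4 - 2*1]
  = (-2)*(-12) - 2*(-8) + (-2)*(-10) = 60
Dx = (-8)*[2*2 - 4*4] - 2*[10*2 - 4*2] + (-2)*[10*4 - 2*2]
  = (-8)*(-12) - 2*(12) + (-2)*(36) = 0
Dy = (-2)*[10*2 - 4*2] - (-8)*[(-2)*2 - 4*1] + (-2)*[(-2)*2 - 10*1]
  = (-2)*(12) - (-8)*(-8) + (-2)*(-14) = -60
Dz = (-2)*[2*2 - 10*4] - 2*[(-2)*2 - 10*1] + (-8)*[(-2)*4 - 2*1]
  = (-2)*(-36) - 2*(-14) + (-8)*(-10) = 180
x = Dx/D = 0/60 = 0, y = Dy/D = -60/60 = -1, z = Dz/D = 180/60 = 3
Check eq1: (-2)(0) + (2)(-1) + (-2)(3) = -8 = -8 ✓
Check eq2: (-2)(0) + (2)(-1) + (4)(3) = 10 = 10 ✓
Check eq3: (1)(0) + (4)(-1) + (2)(3) = 2 = 2 ✓

x = 0, y = -1, z = 3


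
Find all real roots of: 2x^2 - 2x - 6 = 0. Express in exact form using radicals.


Using the quadratic formula: x = (-b ± sqrt(b^2 - 4ac)) / (2a)
Here a = 2, b = -2, c = -6
Discriminant = b^2 - 4ac = (-2)^2 - 4(2)(-6) = 4 + 48 = 52
Since discriminant = 52 > 0, there are two real roots.
x = (2 ± 2*sqrt(13)) / 4
Simplifying: x = (1 ± sqrt(13)) / 2
Numerically: x ≈ 2.3028 or x ≈ -1.3028

x = (1 + sqrt(13)) / 2 or x = (1 - sqrt(13)) / 2


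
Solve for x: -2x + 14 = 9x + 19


Starting with: -2x + 14 = 9x + 19
Move all x terms to left: (-2 - 9)x = 19 - 14
Simplify: -11x = 5
Divide both sides by -11: x = -5/11

x = -5/11


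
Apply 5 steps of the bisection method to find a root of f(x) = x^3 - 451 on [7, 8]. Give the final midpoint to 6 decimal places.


f(x) = x^3 - 451
f(7) = -108 < 0
f(8) = 61 > 0

Step 1: midpoint = (7.000000 + 8.000000)/2 = 7.500000
  f(7.500000) = -29.125000
  f(mid) < 0, so root is in [7.500000, 8.000000]

Step 2: midpoint = (7.500000 + 8.000000)/2 = 7.750000
  f(7.750000) = 14.484375
  f(mid) > 0, so root is in [7.500000, 7.750000]

Step 3: midpoint = (7.500000 + 7.750000)/2 = 7.625000
  f(7.625000) = -7.677734
  f(mid) < 0, so root is in [7.625000, 7.750000]

Step 4: midpoint = (7.625000 + 7.750000)/2 = 7.687500
  f(7.687500) = 3.313232
  f(mid) > 0, so root is in [7.625000, 7.687500]

Step 5: midpoint = (7.625000 + 7.687500)/2 = 7.656250
  f(7.656250) = -2.204681
  f(mid) < 0, so root is in [7.656250, 7.687500]

midpoint = 7.656250


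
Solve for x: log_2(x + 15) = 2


Convert to exponential form: x + 15 = 2^2 = 4
x = 4 - 15 = -11
Check: log_2(-11 + 15) = log_2(4) = log_2(4) = 2 ✓

x = -11


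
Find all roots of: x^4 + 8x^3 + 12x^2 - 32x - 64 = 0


Let p(x) = x^4 + 8x^3 + 12x^2 - 32x - 64. By the rational root theorem (leading coefficient 1), any rational root is an integer divisor of 64: try ±1, ±2, ... in turn.
Test x = 1: value = -75 ≠ 0.
Test x = -1: value = -27 ≠ 0.
Test x = 2: value = 0 ✓, so (x - 2) is a factor.
Synthetic division by (x - 2): bring down 1; 1(2) + 8 = 10; 10(2) + 12 = 32; 32(2) - 32 = 32; 32(2) - 64 = 0 → quotient x^3 + 10x^2 + 32x + 32, remainder 0.
Continue with the quotient x^3 + 10x^2 + 32x + 32 (candidates must divide 32; re-test x = 2 first in case it repeats).
Test x = 2: value = 144 ≠ 0.
Test x = -2: value = 0 ✓, so (x + 2) is a factor.
Synthetic division by (x + 2): bring down 1; 1(-2) + 10 = 8; 8(-2) + 32 = 16; 16(-2) + 32 = 0 → quotient x^2 + 8x + 16, remainder 0.
Solve the quadratic x^2 + 8x + 16 = 0: discriminant = 8^2 - 4(1)(16) = 64 - 64 = 0.
Discriminant = 0, so a double root: x = -8/2 = -4.
Collecting all roots found:

x = -4 (multiplicity 2), x = -2, x = 2


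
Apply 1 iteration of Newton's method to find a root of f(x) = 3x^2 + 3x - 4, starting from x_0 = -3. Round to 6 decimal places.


Newton's method: x_(n+1) = x_n - f(x_n)/f'(x_n)
f(x) = 3x^2 + 3x - 4
f'(x) = 6x + 3

Iteration 1:
  f(-3.000000) = 14.000000
  f'(-3.000000) = -15.000000
  x_1 = -3.000000 - (14.000000)/(-15.000000) = -2.066667

x_1 = -2.066667


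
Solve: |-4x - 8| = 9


An absolute value equation |expr| = 9 gives two cases:
Case 1: -4x - 8 = 9
  -4x = 17, so x = -17/4
Case 2: -4x - 8 = -9
  -4x = -1, so x = 1/4

x = -17/4, x = 1/4


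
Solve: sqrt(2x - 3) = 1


Square both sides: 2x - 3 = 1^2 = 1
2x = 1 + 3 = 4
x = 2
Check: sqrt(2*2 - 3) = sqrt(1) = 1 ✓

x = 2


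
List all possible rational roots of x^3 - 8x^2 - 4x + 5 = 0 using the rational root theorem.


Rational root theorem: possible roots are ±p/q where:
  p divides the constant term (5): p ∈ {1, 5}
  q divides the leading coefficient (1): q ∈ {1}

All possible rational roots: -5, -1, 1, 5

-5, -1, 1, 5


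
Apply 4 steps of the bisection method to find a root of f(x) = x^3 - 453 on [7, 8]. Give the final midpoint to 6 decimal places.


f(x) = x^3 - 453
f(7) = -110 < 0
f(8) = 59 > 0

Step 1: midpoint = (7.000000 + 8.000000)/2 = 7.500000
  f(7.500000) = -31.125000
  f(mid) < 0, so root is in [7.500000, 8.000000]

Step 2: midpoint = (7.500000 + 8.000000)/2 = 7.750000
  f(7.750000) = 12.484375
  f(mid) > 0, so root is in [7.500000, 7.750000]

Step 3: midpoint = (7.500000 + 7.750000)/2 = 7.625000
  f(7.625000) = -9.677734
  f(mid) < 0, so root is in [7.625000, 7.750000]

Step 4: midpoint = (7.625000 + 7.750000)/2 = 7.687500
  f(7.687500) = 1.313232
  f(mid) > 0, so root is in [7.625000, 7.687500]

midpoint = 7.687500


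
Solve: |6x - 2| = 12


An absolute value equation |expr| = 12 gives two cases:
Case 1: 6x - 2 = 12
  6x = 14, so x = 7/3
Case 2: 6x - 2 = -12
  6x = -10, so x = -5/3

x = -5/3, x = 7/3


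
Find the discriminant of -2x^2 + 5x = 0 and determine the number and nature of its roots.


For ax^2 + bx + c = 0, discriminant D = b^2 - 4ac
Here a = -2, b = 5, c = 0
D = (5)^2 - 4(-2)(0) = 25 - 0 = 25

D = 25 > 0 and is a perfect square (sqrt = 5)
The equation has 2 distinct real rational roots.

Discriminant = 25, 2 distinct real rational roots


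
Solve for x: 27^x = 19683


Express both sides with the same base.
19683 = 27^3
Since the bases match: x = 3

x = 3


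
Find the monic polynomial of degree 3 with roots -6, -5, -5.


A monic polynomial with roots -6, -5, -5 is:
p(x) = (x + 6)(x + 5)(x + 5)
After multiplying by (x + 6): x + 6
After multiplying by (x + 5): x^2 + 11x + 30
After multiplying by (x + 5): x^3 + 16x^2 + 85x + 150

x^3 + 16x^2 + 85x + 150


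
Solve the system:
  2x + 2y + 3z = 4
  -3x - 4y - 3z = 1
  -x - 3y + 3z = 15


Using Cramer's rule. Expand each determinant along the first row.
D  = 2*[(-4)*3 - (-3)*(-3)] - 2*[(-3)*3 - (-3)*(-1)] + 3*[(-3)*(-3) - (-4)*(-1)]
  = 2*(-21) - 2*(-12) + 3*(5) = -3
Dx = 4*[(-4)*3 - (-3)*(-3)] - 2*[1*3 - (-3)*15] + 3*[1*(-3) - (-4)*15]
  = 4*(-21) - 2*(48) + 3*(57) = -9
Dy = 2*[1*3 - (-3)*15] - 4*[(-3)*3 - (-3)*(-1)] + 3*[(-3)*15 - 1*(-1)]
  = 2*(48) - 4*(-12) + 3*(-44) = 12
Dz = 2*[(-4)*15 - 1*(-3)] - 2*[(-3)*15 - 1*(-1)] + 4*[(-3)*(-3) - (-4)*(-1)]
  = 2*(-57) - 2*(-44) + 4*(5) = -6
x = Dx/D = -9/-3 = 3, y = Dy/D = 12/-3 = -4, z = Dz/D = -6/-3 = 2
Check eq1: (2)(3) + (2)(-4) + (3)(2) = 4 = 4 ✓
Check eq2: (-3)(3) + (-4)(-4) + (-3)(2) = 1 = 1 ✓
Check eq3: (-1)(3) + (-3)(-4) + (3)(2) = 15 = 15 ✓

x = 3, y = -4, z = 2


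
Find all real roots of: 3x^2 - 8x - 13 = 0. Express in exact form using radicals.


Using the quadratic formula: x = (-b ± sqrt(b^2 - 4ac)) / (2a)
Here a = 3, b = -8, c = -13
Discriminant = b^2 - 4ac = (-8)^2 - 4(3)(-13) = 64 + 156 = 220
Since discriminant = 220 > 0, there are two real roots.
x = (8 ± 2*sqrt(55)) / 6
Simplifying: x = (4 ± sqrt(55)) / 3
Numerically: x ≈ 3.8054 or x ≈ -1.1387

x = (4 + sqrt(55)) / 3 or x = (4 - sqrt(55)) / 3


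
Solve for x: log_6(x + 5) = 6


Convert to exponential form: x + 5 = 6^6 = 46656
x = 46656 - 5 = 46651
Check: log_6(46651 + 5) = log_6(46656) = log_6(46656) = 6 ✓

x = 46651


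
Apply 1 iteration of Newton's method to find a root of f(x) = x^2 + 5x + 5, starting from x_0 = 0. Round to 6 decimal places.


Newton's method: x_(n+1) = x_n - f(x_n)/f'(x_n)
f(x) = x^2 + 5x + 5
f'(x) = 2x + 5

Iteration 1:
  f(0.000000) = 5.000000
  f'(0.000000) = 5.000000
  x_1 = 0.000000 - (5.000000)/(5.000000) = -1.000000

x_1 = -1.000000


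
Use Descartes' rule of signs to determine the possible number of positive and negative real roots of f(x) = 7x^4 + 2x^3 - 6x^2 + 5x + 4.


Descartes' rule of signs:

For positive roots, count sign changes in f(x) = 7x^4 + 2x^3 - 6x^2 + 5x + 4:
Signs of coefficients: +, +, -, +, +
Number of sign changes: 2
Possible positive real roots: 2, 0

For negative roots, examine f(-x) = 7x^4 - 2x^3 - 6x^2 - 5x + 4:
Signs of coefficients: +, -, -, -, +
Number of sign changes: 2
Possible negative real roots: 2, 0

Positive roots: 2 or 0; Negative roots: 2 or 0


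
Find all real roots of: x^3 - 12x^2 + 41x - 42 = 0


Let p(x) = x^3 - 12x^2 + 41x - 42. By the rational root theorem (leading coefficient 1), any rational root is an integer divisor of 42: try ±1, ±2, ... in turn.
Test x = 1: value = -12 ≠ 0.
Test x = -1: value = -96 ≠ 0.
Test x = 2: value = 0 ✓, so (x - 2) is a factor.
Synthetic division by (x - 2): bring down 1; 1(2) - 12 = -10; (-10)(2) + 41 = 21; 21(2) - 42 = 0 → quotient x^2 - 10x + 21, remainder 0.
Solve the quadratic x^2 - 10x + 21 = 0: discriminant = (-10)^2 - 4(1)(21) = 100 - 84 = 16.
sqrt(16) = 4, so x = (10 ± 4)/2: x = 7 or x = 3.

x = 2, x = 3, x = 7


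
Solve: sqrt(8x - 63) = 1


Square both sides: 8x - 63 = 1^2 = 1
8x = 1 + 63 = 64
x = 8
Check: sqrt(8*8 - 63) = sqrt(1) = 1 ✓

x = 8


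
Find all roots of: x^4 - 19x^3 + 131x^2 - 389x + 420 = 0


Let p(x) = x^4 - 19x^3 + 131x^2 - 389x + 420. By the rational root theorem (leading coefficient 1), any rational root is an integer divisor of 420: try ±1, ±2, ... in turn.
Test x = 1: value = 144 ≠ 0.
Test x = -1: value = 960 ≠ 0.
Test x = 2: value = 30 ≠ 0.
Test x = -2: value = 1890 ≠ 0.
Test x = 3: value = 0 ✓, so (x - 3) is a factor.
Synthetic division by (x - 3): bring down 1; 1(3) - 19 = -16; (-16)(3) + 131 = 83; 83(3) - 389 = -140; (-140)(3) + 420 = 0 → quotient x^3 - 16x^2 + 83x - 140, remainder 0.
Continue with the quotient x^3 - 16x^2 + 83x - 140 (candidates must divide 140).
Test x = 4: value = 0 ✓, so (x - 4) is a factor.
Synthetic division by (x - 4): bring down 1; 1(4) - 16 = -12; (-12)(4) + 83 = 35; 35(4) - 140 = 0 → quotient x^2 - 12x + 35, remainder 0.
Solve the quadratic x^2 - 12x + 35 = 0: discriminant = (-12)^2 - 4(1)(35) = 144 - 140 = 4.
sqrt(4) = 2, so x = (12 ± 2)/2: x = 7 or x = 5.
Collecting all roots found:

x = 3, x = 4, x = 5, x = 7


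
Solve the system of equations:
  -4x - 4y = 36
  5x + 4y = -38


Using Cramer's rule:
Determinant D = (-4)(4) - (5)(-4) = -16 + 20 = 4
Dx = (36)(4) - (-38)(-4) = 144 - 152 = -8
Dy = (-4)(-38) - (5)(36) = 152 - 180 = -28
x = Dx/D = -8/4 = -2
y = Dy/D = -28/4 = -7

x = -2, y = -7


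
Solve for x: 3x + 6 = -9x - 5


Starting with: 3x + 6 = -9x - 5
Move all x terms to left: (3 + 9)x = -5 - 6
Simplify: 12x = -11
Divide both sides by 12: x = -11/12

x = -11/12


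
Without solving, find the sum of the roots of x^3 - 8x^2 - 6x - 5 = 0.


By Vieta's formulas for x^3 + bx^2 + cx + d = 0:
  r1 + r2 + r3 = -b/a = 8
  r1*r2 + r1*r3 + r2*r3 = c/a = -6
  r1*r2*r3 = -d/a = 5


Sum = 8


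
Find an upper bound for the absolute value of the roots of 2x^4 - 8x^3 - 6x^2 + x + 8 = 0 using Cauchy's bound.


Cauchy's bound: all roots r satisfy |r| <= 1 + max(|a_i/a_n|) for i = 0,...,n-1
where a_n is the leading coefficient.

Coefficients: [2, -8, -6, 1, 8]
Leading coefficient a_n = 2
Ratios |a_i/a_n|: 4, 3, 1/2, 4
Maximum ratio: 4
Cauchy's bound: |r| <= 1 + 4 = 5

Upper bound = 5


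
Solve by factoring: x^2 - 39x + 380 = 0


We need two numbers that multiply to 380 and add to -39.
Those numbers are -20 and -19 (since (-20) * (-19) = 380 and (-20) + (-19) = -39).
So x^2 - 39x + 380 = (x - 20)(x - 19) = 0
Setting each factor to zero: x = 20 or x = 19

x = 19, x = 20


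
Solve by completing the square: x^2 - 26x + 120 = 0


Start: x^2 - 26x + 120 = 0
Move constant: x^2 - 26x = -120
Half of -26 is -13, squared is 169
Add 169 to both sides: x^2 - 26x + 169 = 49
(x - 13)^2 = 49
x - 13 = ±7
x = 13 + 7 = 20 or x = 13 - 7 = 6

x = 6, x = 20


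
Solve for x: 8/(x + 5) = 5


Multiply both sides by (x + 5): 8 = 5(x + 5)
Distribute: 8 = 5x + 25
5x = 8 - 25 = -17
x = -17/5

x = -17/5


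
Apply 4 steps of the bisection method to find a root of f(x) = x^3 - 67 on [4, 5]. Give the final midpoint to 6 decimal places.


f(x) = x^3 - 67
f(4) = -3 < 0
f(5) = 58 > 0

Step 1: midpoint = (4.000000 + 5.000000)/2 = 4.500000
  f(4.500000) = 24.125000
  f(mid) > 0, so root is in [4.000000, 4.500000]

Step 2: midpoint = (4.000000 + 4.500000)/2 = 4.250000
  f(4.250000) = 9.765625
  f(mid) > 0, so root is in [4.000000, 4.250000]

Step 3: midpoint = (4.000000 + 4.250000)/2 = 4.125000
  f(4.125000) = 3.189453
  f(mid) > 0, so root is in [4.000000, 4.125000]

Step 4: midpoint = (4.000000 + 4.125000)/2 = 4.062500
  f(4.062500) = 0.047119
  f(mid) > 0, so root is in [4.000000, 4.062500]

midpoint = 4.062500


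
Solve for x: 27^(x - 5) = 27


Express both sides with the same base.
27 = 27^1
Since the bases match, equate exponents: x - 5 = 1
So x = 1 - (-5) = 6

x = 6


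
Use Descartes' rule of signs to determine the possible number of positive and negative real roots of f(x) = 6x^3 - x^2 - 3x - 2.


Descartes' rule of signs:

For positive roots, count sign changes in f(x) = 6x^3 - x^2 - 3x - 2:
Signs of coefficients: +, -, -, -
Number of sign changes: 1
Possible positive real roots: 1

For negative roots, examine f(-x) = -6x^3 - x^2 + 3x - 2:
Signs of coefficients: -, -, +, -
Number of sign changes: 2
Possible negative real roots: 2, 0

Positive roots: 1; Negative roots: 2 or 0


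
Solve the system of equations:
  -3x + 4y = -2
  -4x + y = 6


Using Cramer's rule:
Determinant D = (-3)(1) - (-4)(4) = -3 + 16 = 13
Dx = (-2)(1) - (6)(4) = -2 - 24 = -26
Dy = (-3)(6) - (-4)(-2) = -18 - 8 = -26
x = Dx/D = -26/13 = -2
y = Dy/D = -26/13 = -2

x = -2, y = -2


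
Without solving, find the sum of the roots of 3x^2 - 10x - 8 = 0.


By Vieta's formulas for ax^2 + bx + c = 0:
  Sum of roots = -b/a
  Product of roots = c/a

Here a = 3, b = -10, c = -8
Sum = -(-10)/3 = 10/3
Product = -8/3 = -8/3

Sum = 10/3


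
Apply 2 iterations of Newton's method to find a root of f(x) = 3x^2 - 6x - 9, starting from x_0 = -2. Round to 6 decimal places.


Newton's method: x_(n+1) = x_n - f(x_n)/f'(x_n)
f(x) = 3x^2 - 6x - 9
f'(x) = 6x - 6

Iteration 1:
  f(-2.000000) = 15.000000
  f'(-2.000000) = -18.000000
  x_1 = -2.000000 - (15.000000)/(-18.000000) = -1.166667

Iteration 2:
  f(-1.166667) = 2.083333
  f'(-1.166667) = -13.000000
  x_2 = -1.166667 - (2.083333)/(-13.000000) = -1.006410

x_2 = -1.006410


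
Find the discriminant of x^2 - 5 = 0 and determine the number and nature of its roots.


For ax^2 + bx + c = 0, discriminant D = b^2 - 4ac
Here a = 1, b = 0, c = -5
D = (0)^2 - 4(1)(-5) = 0 + 20 = 20

D = 20 > 0 but not a perfect square
The equation has 2 distinct real irrational roots.

Discriminant = 20, 2 distinct real irrational roots


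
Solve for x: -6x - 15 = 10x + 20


Starting with: -6x - 15 = 10x + 20
Move all x terms to left: (-6 - 10)x = 20 + 15
Simplify: -16x = 35
Divide both sides by -16: x = -35/16

x = -35/16


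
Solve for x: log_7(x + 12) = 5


Convert to exponential form: x + 12 = 7^5 = 16807
x = 16807 - 12 = 16795
Check: log_7(16795 + 12) = log_7(16807) = log_7(16807) = 5 ✓

x = 16795


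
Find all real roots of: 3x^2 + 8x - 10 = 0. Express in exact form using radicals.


Using the quadratic formula: x = (-b ± sqrt(b^2 - 4ac)) / (2a)
Here a = 3, b = 8, c = -10
Discriminant = b^2 - 4ac = 8^2 - 4(3)(-10) = 64 + 120 = 184
Since discriminant = 184 > 0, there are two real roots.
x = (-8 ± 2*sqrt(46)) / 6
Simplifying: x = (-4 ± sqrt(46)) / 3
Numerically: x ≈ 0.9274 or x ≈ -3.5941

x = (-4 + sqrt(46)) / 3 or x = (-4 - sqrt(46)) / 3


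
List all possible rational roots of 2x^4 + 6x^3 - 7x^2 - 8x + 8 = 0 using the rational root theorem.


Rational root theorem: possible roots are ±p/q where:
  p divides the constant term (8): p ∈ {1, 2, 4, 8}
  q divides the leading coefficient (2): q ∈ {1, 2}

All possible rational roots: -8, -4, -2, -1, -1/2, 1/2, 1, 2, 4, 8

-8, -4, -2, -1, -1/2, 1/2, 1, 2, 4, 8


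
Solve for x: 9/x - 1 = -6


Subtract -1 from both sides: 9/x = -5
Multiply both sides by x: 9 = -5 * x
Divide by -5: x = -9/5

x = -9/5


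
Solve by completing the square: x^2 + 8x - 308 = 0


Start: x^2 + 8x - 308 = 0
Move constant: x^2 + 8x = 308
Half of 8 is 4, squared is 16
Add 16 to both sides: x^2 + 8x + 16 = 324
(x + 4)^2 = 324
x + 4 = ±18
x = -4 + 18 = 14 or x = -4 - 18 = -22

x = -22, x = 14


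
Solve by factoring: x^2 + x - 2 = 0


We need two numbers that multiply to -2 and add to 1.
Those numbers are 2 and -1 (since 2 * (-1) = -2 and 2 + (-1) = 1).
So x^2 + x - 2 = (x + 2)(x - 1) = 0
Setting each factor to zero: x = -2 or x = 1

x = -2, x = 1


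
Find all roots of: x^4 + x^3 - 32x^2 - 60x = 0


The constant term is 0, so x = 0 is a root. Factor out x:
  x^3 + x^2 - 32x - 60 = 0
Let p(x) = x^3 + x^2 - 32x - 60. By the rational root theorem (leading coefficient 1), any rational root is an integer divisor of 60: try ±1, ±2, ... in turn.
Test x = 1: value = -90 ≠ 0.
Test x = -1: value = -28 ≠ 0.
Test x = 2: value = -112 ≠ 0.
Test x = -2: value = 0 ✓, so (x + 2) is a factor.
Synthetic division by (x + 2): bring down 1; 1(-2) + 1 = -1; (-1)(-2) - 32 = -30; (-30)(-2) - 60 = 0 → quotient x^2 - x - 30, remainder 0.
Solve the quadratic x^2 - x - 30 = 0: discriminant = (-1)^2 - 4(1)(-30) = 1 + 120 = 121.
sqrt(121) = 11, so x = (1 ± 11)/2: x = 6 or x = -5.
Collecting all roots found:

x = -5, x = -2, x = 0, x = 6


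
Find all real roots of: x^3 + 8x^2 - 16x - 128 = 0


Let p(x) = x^3 + 8x^2 - 16x - 128. By the rational root theorem (leading coefficient 1), any rational root is an integer divisor of 128: try ±1, ±2, ... in turn.
Test x = 1: value = -135 ≠ 0.
Test x = -1: value = -105 ≠ 0.
Test x = 2: value = -120 ≠ 0.
Test x = -2: value = -72 ≠ 0.
Test x = 4: value = 0 ✓, so (x - 4) is a factor.
Synthetic division by (x - 4): bring down 1; 1(4) + 8 = 12; 12(4) - 16 = 32; 32(4) - 128 = 0 → quotient x^2 + 12x + 32, remainder 0.
Solve the quadratic x^2 + 12x + 32 = 0: discriminant = 12^2 - 4(1)(32) = 144 - 128 = 16.
sqrt(16) = 4, so x = (-12 ± 4)/2: x = -4 or x = -8.

x = -8, x = -4, x = 4
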